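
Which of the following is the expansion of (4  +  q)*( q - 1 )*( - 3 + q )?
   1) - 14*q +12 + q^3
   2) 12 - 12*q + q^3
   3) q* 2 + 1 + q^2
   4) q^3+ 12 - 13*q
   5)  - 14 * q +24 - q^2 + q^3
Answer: 4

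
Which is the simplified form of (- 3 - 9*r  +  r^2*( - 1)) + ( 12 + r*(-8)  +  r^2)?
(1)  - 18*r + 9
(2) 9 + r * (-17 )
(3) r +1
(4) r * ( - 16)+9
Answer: 2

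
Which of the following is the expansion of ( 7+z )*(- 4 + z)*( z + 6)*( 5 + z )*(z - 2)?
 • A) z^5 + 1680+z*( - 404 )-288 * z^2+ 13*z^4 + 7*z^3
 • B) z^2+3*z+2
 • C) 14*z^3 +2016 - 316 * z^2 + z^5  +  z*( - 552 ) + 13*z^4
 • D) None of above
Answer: D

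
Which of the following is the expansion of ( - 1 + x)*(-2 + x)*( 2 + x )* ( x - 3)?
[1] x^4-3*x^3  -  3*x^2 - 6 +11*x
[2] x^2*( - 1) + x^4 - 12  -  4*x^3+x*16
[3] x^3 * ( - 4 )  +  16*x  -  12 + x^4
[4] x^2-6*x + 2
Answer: 2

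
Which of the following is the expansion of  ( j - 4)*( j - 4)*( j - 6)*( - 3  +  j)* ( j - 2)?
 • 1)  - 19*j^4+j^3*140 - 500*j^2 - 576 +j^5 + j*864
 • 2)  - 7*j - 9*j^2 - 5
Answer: 1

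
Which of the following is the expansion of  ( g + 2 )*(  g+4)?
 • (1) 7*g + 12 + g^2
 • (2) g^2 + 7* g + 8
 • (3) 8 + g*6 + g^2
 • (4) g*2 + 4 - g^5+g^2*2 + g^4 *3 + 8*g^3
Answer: 3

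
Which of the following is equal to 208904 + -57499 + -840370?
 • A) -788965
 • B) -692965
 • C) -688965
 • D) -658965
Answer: C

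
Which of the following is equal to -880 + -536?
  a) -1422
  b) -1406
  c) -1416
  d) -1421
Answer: c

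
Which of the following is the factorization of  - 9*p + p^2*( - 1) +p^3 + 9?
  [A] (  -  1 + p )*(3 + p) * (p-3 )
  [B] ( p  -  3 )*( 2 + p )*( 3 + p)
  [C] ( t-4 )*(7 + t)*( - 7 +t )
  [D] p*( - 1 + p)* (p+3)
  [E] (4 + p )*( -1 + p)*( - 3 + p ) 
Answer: A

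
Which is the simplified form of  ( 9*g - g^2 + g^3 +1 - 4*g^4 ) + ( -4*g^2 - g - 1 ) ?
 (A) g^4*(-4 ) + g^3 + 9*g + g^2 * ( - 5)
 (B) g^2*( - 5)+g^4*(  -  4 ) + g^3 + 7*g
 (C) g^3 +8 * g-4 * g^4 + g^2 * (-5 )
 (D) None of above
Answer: C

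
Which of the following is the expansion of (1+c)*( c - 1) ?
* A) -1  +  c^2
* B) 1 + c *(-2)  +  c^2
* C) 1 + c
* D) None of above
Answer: A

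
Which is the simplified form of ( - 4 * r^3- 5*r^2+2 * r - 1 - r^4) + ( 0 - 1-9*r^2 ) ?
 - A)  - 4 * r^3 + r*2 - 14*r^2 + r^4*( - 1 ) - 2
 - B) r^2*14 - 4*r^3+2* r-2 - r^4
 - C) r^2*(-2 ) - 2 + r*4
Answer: A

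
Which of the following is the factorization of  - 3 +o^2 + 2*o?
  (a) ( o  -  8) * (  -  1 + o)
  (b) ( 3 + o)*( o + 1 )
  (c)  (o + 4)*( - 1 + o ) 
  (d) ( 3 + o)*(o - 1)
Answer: d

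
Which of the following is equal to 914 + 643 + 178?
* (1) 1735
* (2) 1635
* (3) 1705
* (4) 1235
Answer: 1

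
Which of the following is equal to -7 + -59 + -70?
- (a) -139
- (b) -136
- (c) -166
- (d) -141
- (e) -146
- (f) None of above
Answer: b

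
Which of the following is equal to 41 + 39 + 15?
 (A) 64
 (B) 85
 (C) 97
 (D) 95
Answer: D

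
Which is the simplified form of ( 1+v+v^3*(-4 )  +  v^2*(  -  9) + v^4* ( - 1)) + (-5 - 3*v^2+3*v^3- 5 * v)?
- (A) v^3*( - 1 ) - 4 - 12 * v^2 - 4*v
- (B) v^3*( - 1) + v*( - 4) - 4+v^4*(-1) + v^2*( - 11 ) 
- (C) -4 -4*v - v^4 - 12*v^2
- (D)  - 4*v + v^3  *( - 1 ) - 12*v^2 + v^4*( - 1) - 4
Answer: D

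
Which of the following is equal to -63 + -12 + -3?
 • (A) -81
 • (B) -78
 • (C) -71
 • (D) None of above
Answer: B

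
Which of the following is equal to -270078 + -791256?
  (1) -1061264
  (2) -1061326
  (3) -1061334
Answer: 3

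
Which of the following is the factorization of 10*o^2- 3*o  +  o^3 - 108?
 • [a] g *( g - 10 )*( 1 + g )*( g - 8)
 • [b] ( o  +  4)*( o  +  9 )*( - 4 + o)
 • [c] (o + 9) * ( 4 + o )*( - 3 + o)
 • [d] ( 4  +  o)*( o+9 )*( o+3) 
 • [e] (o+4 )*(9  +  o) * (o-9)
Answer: c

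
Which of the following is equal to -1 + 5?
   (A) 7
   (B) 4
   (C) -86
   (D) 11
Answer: B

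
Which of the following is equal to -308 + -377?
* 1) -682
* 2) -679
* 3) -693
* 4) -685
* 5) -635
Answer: 4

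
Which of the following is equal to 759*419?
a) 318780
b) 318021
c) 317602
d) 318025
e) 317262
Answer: b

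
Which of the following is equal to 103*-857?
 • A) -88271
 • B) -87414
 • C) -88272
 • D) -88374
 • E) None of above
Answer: A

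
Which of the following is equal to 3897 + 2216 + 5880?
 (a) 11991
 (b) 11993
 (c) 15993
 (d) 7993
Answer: b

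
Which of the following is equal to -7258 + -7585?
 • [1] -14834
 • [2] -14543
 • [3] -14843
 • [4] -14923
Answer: 3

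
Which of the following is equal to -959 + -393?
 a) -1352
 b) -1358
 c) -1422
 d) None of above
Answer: a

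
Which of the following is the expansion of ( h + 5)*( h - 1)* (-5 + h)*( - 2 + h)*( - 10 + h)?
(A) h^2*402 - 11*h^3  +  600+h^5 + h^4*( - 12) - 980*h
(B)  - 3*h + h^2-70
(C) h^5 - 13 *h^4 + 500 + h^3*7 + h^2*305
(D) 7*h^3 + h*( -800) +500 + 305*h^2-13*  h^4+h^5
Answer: D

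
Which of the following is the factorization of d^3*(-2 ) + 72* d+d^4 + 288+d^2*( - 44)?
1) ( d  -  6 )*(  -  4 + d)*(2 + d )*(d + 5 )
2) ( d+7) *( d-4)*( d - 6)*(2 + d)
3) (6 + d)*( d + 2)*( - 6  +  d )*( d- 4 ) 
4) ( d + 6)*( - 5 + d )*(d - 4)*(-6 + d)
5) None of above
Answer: 3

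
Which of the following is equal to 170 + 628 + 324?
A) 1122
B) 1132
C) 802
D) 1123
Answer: A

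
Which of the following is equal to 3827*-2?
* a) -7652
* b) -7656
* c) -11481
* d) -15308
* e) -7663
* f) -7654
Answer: f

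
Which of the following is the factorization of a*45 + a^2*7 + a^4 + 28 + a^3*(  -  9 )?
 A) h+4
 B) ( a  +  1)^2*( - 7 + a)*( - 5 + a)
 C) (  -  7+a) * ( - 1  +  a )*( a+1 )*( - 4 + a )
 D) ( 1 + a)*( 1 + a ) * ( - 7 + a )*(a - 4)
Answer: D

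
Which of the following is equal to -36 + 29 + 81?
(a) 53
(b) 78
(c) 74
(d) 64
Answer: c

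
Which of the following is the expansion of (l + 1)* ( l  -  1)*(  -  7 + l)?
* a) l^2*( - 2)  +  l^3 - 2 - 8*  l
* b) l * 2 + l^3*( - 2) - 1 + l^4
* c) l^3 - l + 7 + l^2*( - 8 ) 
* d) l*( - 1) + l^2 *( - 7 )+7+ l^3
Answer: d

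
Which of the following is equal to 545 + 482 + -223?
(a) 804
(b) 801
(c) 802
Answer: a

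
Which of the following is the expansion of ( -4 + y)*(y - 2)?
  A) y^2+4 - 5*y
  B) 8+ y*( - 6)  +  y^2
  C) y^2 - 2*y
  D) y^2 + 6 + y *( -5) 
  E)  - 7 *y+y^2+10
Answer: B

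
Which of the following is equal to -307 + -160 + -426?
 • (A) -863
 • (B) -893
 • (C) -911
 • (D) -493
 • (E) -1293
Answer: B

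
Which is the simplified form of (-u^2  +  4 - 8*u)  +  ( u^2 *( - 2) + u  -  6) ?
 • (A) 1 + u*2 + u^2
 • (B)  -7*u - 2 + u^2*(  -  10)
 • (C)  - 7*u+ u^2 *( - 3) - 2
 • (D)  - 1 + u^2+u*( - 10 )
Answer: C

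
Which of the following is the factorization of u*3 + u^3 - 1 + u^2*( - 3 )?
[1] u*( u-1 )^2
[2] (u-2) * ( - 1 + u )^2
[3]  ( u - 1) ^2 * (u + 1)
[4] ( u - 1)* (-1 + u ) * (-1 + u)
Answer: 4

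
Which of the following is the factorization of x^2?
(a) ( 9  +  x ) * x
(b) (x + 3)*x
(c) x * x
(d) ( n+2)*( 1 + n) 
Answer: c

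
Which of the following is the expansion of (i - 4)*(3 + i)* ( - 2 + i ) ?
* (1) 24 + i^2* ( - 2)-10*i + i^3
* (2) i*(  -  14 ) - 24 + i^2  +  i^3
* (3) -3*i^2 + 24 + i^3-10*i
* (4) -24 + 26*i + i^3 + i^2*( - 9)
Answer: 3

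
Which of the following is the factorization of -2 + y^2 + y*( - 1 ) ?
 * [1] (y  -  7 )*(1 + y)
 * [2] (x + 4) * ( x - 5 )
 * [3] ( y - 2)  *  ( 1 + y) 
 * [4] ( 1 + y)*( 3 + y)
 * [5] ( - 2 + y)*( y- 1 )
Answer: 3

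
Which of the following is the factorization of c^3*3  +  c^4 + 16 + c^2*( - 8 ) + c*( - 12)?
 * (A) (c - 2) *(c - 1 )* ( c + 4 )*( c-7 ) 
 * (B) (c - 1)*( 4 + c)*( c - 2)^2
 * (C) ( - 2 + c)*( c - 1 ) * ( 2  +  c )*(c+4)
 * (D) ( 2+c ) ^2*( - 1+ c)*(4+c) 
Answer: C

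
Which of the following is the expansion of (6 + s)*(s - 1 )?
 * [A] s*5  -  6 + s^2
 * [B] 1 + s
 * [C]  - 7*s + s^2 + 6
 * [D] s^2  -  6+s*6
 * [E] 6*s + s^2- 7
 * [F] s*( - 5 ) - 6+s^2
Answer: A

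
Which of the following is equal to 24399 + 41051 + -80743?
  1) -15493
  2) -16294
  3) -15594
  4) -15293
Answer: 4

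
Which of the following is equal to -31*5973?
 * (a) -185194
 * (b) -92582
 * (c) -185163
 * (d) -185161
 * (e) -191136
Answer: c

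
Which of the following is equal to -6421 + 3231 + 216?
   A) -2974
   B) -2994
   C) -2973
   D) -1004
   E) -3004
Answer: A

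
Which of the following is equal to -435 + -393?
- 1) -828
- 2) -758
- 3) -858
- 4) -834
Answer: 1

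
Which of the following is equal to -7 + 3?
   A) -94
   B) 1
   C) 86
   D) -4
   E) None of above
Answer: D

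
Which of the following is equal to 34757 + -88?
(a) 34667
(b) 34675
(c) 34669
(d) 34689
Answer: c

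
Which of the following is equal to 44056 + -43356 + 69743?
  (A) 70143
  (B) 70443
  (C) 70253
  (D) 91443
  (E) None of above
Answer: B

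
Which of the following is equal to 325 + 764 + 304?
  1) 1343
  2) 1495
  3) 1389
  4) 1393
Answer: 4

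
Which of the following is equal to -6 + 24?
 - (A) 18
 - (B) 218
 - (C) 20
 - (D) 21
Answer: A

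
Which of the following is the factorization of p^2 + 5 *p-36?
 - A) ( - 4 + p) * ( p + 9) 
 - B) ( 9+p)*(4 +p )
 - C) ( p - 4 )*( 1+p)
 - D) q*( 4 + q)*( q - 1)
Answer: A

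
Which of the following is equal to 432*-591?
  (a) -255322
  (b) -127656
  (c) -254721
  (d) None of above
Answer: d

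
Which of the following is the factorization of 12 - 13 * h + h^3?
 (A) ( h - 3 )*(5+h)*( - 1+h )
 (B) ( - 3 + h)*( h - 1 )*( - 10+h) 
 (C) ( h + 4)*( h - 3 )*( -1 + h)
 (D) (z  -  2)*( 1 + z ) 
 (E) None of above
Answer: C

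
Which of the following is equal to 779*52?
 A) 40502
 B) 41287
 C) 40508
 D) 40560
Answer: C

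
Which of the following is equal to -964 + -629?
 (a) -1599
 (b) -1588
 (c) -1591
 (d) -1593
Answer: d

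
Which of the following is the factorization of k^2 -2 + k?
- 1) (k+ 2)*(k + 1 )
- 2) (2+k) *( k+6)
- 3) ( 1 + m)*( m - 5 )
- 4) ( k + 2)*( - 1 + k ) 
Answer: 4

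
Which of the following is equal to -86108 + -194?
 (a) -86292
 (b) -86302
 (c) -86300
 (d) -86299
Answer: b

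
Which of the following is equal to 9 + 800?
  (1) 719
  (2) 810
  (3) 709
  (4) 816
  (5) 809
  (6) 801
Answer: 5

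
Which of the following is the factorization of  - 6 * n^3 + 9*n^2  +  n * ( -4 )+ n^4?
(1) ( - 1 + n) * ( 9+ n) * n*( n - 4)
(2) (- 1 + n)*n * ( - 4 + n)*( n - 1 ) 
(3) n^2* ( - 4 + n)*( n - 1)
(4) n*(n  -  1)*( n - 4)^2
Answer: 2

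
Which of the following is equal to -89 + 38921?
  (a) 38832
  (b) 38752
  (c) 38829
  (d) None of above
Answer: a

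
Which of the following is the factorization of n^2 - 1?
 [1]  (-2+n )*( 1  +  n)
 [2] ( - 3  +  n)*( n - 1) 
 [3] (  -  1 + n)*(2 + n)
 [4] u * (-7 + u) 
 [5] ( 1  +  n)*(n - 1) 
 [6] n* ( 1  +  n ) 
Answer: 5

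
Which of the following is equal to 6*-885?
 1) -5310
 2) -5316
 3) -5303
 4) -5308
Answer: 1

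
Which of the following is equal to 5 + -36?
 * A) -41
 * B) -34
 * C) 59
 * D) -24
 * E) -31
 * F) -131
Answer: E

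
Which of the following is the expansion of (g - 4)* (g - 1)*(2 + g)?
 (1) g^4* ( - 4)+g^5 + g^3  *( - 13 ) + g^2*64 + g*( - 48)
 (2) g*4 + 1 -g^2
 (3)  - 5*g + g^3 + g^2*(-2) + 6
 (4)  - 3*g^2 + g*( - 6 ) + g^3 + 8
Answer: 4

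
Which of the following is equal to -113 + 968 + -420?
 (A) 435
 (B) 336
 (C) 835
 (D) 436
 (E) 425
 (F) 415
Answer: A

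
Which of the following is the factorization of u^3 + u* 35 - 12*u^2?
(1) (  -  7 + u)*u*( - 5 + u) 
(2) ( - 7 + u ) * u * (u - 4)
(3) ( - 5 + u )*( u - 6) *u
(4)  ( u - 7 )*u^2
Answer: 1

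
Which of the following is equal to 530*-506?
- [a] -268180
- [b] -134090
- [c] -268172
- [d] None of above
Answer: a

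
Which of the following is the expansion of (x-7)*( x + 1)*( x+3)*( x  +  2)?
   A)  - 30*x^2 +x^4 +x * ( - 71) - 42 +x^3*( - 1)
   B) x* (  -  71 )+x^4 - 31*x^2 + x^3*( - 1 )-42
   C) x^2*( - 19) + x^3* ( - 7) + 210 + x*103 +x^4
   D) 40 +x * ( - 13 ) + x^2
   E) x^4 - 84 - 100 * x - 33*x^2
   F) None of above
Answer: B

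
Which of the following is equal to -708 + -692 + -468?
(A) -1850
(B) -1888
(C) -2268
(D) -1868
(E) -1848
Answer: D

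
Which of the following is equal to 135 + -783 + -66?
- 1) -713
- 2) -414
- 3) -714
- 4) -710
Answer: 3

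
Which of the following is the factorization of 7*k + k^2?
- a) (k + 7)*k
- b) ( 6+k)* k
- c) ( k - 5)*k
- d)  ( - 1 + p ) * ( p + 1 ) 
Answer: a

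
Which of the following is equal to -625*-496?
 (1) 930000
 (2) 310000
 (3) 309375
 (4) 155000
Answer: 2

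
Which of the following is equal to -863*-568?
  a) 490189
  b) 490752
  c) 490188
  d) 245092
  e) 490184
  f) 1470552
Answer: e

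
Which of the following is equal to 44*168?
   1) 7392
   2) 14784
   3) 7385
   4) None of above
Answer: 1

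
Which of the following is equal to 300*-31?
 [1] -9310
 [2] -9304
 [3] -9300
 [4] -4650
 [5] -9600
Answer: 3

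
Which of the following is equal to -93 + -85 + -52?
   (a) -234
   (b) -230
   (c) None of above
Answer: b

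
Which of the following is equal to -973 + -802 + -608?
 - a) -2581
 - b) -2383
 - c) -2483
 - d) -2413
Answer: b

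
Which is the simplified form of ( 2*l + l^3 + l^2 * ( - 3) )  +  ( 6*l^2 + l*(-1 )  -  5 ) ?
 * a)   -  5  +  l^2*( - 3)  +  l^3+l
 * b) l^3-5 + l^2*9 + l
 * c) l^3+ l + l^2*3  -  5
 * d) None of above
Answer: c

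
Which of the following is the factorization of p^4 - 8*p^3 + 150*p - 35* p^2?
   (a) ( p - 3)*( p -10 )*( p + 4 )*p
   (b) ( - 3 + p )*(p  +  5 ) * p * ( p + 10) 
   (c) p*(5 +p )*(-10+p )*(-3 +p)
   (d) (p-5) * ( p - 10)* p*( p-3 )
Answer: c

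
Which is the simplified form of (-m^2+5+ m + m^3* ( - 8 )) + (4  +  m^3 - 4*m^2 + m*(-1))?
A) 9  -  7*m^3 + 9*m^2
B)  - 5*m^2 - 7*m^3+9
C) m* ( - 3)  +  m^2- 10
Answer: B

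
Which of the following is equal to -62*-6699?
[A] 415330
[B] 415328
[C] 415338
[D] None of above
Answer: C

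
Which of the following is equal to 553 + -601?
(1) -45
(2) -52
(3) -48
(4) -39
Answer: 3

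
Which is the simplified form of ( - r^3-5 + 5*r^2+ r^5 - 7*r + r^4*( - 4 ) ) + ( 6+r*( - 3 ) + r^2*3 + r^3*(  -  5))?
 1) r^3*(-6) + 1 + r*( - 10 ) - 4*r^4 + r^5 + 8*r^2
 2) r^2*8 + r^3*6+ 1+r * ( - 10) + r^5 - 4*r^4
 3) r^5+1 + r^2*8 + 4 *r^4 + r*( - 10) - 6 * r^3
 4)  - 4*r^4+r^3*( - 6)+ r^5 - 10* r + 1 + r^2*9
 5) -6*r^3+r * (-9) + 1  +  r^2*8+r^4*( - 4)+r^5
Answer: 1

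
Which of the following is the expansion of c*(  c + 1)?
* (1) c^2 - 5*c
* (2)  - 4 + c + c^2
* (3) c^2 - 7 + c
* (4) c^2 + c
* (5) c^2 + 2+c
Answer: 4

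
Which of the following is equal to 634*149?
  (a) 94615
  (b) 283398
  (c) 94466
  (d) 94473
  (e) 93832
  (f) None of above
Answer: c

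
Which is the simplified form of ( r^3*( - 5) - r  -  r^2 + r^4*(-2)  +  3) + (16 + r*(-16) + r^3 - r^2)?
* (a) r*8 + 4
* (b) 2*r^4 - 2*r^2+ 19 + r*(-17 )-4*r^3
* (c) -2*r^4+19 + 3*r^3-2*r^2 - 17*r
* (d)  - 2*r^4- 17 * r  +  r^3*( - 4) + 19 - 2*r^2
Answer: d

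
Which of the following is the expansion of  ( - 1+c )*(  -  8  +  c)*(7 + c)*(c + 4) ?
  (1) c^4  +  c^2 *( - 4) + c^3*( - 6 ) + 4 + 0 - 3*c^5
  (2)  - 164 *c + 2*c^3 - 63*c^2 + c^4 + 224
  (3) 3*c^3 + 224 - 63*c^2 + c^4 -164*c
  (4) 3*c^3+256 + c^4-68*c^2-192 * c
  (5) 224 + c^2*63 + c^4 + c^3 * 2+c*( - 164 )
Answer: 2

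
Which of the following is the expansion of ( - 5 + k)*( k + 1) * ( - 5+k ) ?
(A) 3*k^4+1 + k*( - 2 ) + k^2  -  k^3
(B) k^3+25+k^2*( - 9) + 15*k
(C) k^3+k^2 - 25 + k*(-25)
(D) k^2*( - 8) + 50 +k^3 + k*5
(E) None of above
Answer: B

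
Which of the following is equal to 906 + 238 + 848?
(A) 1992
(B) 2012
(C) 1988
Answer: A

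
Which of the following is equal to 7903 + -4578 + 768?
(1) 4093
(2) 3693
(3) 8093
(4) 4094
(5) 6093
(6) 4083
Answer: 1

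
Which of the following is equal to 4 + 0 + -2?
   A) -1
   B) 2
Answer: B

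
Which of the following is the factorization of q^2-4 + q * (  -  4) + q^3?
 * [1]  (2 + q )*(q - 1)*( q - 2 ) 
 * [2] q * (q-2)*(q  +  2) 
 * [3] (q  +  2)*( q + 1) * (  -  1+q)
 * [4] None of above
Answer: 4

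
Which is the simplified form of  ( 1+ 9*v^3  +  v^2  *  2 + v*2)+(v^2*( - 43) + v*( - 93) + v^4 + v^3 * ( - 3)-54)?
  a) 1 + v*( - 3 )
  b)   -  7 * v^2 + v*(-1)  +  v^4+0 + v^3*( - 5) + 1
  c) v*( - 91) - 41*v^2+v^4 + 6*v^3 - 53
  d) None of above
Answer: c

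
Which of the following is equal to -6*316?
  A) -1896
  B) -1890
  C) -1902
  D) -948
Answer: A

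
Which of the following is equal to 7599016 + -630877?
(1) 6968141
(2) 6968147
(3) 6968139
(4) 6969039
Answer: 3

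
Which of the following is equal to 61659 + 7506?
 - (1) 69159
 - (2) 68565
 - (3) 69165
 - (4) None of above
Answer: 3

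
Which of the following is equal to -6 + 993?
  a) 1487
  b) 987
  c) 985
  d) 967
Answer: b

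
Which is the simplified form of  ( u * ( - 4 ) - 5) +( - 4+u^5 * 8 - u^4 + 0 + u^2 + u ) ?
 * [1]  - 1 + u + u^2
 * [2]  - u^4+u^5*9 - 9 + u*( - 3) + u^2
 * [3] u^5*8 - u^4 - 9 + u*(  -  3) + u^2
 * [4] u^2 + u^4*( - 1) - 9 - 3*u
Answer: 3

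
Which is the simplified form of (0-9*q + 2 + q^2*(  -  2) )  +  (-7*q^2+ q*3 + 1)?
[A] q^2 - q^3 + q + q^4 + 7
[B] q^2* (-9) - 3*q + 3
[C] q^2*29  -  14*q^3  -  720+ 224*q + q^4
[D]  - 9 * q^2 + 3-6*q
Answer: D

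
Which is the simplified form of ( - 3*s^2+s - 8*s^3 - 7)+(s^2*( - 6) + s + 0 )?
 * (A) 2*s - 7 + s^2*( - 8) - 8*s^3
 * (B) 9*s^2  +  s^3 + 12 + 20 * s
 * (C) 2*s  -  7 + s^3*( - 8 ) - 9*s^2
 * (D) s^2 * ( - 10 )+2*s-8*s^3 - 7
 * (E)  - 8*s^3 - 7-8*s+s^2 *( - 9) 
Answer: C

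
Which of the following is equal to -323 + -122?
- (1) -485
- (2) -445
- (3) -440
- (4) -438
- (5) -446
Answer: 2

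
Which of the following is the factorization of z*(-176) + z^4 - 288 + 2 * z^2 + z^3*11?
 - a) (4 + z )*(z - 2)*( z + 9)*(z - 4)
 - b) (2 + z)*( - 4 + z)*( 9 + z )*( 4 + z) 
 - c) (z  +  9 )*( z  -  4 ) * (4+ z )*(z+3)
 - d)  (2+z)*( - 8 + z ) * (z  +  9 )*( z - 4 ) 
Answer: b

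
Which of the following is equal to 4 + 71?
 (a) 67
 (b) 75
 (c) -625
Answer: b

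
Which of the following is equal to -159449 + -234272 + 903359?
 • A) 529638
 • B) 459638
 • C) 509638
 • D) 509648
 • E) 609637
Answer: C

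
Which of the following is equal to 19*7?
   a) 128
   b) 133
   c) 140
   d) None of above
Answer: b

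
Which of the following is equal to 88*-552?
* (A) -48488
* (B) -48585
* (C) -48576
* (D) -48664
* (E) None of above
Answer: C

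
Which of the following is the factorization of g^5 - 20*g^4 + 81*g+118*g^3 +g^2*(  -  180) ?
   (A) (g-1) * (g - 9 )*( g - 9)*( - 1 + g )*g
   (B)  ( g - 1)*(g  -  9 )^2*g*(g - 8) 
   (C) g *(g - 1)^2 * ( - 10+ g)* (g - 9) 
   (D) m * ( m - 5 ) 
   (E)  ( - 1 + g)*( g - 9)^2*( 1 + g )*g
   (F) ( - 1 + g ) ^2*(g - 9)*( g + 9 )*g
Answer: A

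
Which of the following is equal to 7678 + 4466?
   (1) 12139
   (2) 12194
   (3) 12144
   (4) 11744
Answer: 3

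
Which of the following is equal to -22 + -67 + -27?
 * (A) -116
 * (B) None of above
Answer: A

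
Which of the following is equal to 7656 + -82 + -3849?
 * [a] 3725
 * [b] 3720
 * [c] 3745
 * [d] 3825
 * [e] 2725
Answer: a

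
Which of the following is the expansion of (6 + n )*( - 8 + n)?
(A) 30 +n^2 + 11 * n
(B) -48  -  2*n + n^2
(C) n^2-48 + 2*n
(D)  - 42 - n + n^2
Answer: B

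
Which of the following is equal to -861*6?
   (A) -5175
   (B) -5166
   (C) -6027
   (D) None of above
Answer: B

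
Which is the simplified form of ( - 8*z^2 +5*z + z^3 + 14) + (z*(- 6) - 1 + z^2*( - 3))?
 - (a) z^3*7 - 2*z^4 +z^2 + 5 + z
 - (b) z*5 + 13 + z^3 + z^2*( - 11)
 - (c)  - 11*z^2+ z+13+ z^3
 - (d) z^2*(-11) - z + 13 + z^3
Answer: d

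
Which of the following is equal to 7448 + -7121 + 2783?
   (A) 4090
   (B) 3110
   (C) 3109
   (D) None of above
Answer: B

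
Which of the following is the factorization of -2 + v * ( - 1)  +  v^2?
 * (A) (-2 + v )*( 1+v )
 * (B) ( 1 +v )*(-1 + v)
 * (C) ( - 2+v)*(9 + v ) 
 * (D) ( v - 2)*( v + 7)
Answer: A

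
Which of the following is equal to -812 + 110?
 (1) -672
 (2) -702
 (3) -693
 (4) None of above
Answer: 2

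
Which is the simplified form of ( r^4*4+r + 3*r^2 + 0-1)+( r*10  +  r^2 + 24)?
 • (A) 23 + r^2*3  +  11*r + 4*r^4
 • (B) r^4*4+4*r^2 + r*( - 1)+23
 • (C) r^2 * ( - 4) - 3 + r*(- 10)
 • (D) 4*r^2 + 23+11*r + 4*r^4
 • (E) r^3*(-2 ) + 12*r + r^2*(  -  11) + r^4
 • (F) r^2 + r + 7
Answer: D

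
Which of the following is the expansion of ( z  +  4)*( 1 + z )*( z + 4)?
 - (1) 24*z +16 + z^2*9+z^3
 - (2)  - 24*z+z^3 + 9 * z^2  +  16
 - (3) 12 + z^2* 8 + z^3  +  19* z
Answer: 1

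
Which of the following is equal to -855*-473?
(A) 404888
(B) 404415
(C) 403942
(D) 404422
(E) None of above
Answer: B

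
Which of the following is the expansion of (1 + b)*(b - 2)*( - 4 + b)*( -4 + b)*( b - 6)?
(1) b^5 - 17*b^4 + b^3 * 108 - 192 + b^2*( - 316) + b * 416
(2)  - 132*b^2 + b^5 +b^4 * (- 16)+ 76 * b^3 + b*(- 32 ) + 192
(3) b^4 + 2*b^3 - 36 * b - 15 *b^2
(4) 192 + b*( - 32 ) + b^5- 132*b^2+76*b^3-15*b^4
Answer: 4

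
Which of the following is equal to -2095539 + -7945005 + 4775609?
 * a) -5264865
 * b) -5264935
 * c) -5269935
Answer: b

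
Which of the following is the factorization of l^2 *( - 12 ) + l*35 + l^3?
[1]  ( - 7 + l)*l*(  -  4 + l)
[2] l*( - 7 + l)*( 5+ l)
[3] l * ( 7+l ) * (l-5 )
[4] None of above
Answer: 4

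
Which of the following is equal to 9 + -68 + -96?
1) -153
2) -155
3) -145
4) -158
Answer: 2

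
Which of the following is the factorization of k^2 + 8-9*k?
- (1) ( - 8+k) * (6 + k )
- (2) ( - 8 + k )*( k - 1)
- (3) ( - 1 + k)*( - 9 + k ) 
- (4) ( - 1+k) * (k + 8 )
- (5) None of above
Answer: 2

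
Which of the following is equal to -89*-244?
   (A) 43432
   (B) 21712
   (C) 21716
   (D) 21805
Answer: C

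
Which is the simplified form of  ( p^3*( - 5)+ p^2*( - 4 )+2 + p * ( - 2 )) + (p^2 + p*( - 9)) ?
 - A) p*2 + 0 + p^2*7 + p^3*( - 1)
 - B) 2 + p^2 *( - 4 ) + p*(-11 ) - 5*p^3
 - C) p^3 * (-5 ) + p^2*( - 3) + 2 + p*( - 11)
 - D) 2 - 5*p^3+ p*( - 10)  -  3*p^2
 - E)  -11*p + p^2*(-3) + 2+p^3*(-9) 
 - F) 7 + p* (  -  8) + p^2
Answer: C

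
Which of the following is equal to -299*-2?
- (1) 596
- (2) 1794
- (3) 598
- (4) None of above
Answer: 3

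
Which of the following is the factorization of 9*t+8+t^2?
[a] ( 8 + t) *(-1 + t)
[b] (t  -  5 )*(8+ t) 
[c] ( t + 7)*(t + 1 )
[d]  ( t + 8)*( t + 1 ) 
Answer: d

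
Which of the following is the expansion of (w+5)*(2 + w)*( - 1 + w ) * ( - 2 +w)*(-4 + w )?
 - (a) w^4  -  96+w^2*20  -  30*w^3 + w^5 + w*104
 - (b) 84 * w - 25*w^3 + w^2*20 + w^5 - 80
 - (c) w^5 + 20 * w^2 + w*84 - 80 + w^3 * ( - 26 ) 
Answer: b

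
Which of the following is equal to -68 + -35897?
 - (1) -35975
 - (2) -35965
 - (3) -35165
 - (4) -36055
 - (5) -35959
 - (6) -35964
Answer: 2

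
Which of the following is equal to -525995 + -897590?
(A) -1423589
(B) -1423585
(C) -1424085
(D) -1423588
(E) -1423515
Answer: B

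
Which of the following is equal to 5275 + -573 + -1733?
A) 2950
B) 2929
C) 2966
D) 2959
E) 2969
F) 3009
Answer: E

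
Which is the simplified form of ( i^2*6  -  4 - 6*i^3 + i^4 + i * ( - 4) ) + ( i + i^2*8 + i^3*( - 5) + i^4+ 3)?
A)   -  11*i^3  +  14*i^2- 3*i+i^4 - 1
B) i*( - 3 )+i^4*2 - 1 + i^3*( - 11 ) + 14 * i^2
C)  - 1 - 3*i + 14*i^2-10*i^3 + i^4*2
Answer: B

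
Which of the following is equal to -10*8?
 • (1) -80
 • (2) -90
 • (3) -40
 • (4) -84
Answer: 1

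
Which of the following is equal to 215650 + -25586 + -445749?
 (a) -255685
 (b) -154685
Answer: a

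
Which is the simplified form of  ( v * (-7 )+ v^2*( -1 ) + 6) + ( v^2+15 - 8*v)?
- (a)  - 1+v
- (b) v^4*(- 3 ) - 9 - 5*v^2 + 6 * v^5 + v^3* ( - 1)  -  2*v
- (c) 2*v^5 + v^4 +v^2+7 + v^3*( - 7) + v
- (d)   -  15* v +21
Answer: d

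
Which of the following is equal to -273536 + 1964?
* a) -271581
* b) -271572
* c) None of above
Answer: b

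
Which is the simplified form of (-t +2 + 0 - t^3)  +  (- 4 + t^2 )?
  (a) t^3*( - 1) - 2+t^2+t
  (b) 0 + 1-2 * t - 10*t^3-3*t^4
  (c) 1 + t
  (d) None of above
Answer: d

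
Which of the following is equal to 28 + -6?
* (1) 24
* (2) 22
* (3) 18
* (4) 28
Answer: 2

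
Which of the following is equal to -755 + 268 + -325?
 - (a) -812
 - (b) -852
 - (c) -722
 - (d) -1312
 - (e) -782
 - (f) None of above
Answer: a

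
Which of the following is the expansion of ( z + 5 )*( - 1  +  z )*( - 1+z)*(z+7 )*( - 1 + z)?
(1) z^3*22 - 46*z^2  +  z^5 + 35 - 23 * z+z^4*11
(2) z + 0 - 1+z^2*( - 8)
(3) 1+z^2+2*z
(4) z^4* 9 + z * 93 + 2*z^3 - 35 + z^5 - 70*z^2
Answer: 4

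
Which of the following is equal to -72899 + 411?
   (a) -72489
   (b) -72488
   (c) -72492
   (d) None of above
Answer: b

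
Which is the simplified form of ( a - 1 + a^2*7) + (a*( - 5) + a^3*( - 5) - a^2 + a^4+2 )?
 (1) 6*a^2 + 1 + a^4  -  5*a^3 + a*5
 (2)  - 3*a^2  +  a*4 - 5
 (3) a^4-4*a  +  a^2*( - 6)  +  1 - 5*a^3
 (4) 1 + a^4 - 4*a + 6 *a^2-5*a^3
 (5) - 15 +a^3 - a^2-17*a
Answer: 4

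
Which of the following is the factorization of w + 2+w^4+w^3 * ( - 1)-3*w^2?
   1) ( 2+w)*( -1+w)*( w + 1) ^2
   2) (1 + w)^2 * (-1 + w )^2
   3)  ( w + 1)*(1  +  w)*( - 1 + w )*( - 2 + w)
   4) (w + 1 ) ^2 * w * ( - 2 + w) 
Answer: 3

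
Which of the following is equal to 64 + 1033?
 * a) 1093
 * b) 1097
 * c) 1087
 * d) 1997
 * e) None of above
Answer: b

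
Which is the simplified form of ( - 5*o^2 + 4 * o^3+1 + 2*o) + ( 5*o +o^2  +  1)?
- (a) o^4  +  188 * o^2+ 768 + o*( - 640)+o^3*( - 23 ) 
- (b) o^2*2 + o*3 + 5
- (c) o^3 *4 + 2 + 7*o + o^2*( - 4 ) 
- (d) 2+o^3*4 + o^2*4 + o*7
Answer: c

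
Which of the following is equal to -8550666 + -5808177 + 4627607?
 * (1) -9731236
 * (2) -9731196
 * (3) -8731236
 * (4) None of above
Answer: 1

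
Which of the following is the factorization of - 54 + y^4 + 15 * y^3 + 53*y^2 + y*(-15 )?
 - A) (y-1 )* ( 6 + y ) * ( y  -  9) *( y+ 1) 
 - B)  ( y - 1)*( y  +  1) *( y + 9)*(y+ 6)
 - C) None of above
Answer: B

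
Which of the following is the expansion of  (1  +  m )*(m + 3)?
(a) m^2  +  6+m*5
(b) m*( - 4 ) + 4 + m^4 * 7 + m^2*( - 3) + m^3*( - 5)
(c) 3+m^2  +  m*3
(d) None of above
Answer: d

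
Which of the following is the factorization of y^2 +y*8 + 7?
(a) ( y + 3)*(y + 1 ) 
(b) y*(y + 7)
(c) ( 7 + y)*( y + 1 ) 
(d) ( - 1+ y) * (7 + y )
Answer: c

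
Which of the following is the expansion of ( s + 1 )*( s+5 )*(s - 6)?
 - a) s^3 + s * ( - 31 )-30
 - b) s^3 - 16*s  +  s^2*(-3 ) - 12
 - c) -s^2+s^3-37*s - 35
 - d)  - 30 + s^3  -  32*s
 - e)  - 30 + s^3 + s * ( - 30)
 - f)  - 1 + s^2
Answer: a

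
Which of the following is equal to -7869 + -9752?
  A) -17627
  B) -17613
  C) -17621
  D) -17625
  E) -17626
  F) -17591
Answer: C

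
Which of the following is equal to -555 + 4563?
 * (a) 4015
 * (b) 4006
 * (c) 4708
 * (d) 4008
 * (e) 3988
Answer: d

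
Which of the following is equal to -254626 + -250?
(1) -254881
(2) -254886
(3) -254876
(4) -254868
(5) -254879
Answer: 3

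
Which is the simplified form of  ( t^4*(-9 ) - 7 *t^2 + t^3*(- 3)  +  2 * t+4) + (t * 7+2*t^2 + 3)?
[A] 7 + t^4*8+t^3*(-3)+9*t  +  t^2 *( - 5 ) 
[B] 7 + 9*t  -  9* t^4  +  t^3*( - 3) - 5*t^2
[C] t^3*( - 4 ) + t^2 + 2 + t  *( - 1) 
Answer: B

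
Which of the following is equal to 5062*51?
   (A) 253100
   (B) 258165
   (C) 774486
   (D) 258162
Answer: D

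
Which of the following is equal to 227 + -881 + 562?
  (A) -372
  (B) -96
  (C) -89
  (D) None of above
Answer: D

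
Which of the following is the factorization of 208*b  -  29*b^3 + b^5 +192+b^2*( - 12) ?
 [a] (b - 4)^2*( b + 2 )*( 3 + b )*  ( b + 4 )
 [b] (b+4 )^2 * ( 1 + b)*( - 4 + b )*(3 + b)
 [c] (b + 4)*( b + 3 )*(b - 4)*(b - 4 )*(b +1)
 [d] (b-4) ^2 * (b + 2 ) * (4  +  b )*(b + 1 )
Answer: c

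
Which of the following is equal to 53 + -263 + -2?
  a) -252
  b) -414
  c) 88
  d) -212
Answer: d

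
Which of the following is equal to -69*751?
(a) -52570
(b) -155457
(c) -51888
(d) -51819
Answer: d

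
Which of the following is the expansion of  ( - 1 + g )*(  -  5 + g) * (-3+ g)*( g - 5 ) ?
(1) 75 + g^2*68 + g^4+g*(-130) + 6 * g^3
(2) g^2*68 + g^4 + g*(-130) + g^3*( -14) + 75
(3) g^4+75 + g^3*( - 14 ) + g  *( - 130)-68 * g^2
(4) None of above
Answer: 2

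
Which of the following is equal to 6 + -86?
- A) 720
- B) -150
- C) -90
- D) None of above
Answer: D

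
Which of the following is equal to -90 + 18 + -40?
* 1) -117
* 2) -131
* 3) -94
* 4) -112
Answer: 4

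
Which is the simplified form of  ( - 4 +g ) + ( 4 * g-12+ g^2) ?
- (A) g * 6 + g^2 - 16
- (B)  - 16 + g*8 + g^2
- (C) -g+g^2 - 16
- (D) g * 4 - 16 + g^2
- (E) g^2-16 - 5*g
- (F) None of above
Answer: F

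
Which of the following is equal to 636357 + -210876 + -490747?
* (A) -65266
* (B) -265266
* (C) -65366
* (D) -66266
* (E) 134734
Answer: A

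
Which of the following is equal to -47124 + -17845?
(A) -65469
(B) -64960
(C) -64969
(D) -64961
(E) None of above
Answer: C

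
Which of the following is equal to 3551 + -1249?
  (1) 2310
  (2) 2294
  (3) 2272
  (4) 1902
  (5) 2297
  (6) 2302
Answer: 6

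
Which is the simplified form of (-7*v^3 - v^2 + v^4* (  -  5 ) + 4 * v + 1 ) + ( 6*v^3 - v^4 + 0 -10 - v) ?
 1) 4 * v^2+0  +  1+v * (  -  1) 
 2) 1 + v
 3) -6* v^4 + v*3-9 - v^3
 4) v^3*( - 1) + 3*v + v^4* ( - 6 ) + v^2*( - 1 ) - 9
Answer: 4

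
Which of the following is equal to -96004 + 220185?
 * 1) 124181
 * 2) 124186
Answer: 1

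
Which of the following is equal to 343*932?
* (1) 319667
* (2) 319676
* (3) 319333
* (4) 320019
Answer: 2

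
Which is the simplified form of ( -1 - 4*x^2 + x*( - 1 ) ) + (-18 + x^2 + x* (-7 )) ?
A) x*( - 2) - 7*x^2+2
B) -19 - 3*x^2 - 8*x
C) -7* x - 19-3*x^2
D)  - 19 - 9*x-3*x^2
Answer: B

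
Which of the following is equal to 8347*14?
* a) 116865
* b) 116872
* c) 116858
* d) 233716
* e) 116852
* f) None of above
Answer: c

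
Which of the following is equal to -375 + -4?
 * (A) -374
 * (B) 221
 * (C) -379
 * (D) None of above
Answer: C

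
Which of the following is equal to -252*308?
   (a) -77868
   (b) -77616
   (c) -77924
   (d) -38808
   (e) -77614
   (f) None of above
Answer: b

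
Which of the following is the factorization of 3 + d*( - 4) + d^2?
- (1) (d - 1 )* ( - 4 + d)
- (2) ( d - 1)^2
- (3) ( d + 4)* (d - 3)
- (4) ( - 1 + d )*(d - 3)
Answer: 4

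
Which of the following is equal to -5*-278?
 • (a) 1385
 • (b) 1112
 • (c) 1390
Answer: c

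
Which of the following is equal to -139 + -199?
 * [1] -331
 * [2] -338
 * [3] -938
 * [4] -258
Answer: 2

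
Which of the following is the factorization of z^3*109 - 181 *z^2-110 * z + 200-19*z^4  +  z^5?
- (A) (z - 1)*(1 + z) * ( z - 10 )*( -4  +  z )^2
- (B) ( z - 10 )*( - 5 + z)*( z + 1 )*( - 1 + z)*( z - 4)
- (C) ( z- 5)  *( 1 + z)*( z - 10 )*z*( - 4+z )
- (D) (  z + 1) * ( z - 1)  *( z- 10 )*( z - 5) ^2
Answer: B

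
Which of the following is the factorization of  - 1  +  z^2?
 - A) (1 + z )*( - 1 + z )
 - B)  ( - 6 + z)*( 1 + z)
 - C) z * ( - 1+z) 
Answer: A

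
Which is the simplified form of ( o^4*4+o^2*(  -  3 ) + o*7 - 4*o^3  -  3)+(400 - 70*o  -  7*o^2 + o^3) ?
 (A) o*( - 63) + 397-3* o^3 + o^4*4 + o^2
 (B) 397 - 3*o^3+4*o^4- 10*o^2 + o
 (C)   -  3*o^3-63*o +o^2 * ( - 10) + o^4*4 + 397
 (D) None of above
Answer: C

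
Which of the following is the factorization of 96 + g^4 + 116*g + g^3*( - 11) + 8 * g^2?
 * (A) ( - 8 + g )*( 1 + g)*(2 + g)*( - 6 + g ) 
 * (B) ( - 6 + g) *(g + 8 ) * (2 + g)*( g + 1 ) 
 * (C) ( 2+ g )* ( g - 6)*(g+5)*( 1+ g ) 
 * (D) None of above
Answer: A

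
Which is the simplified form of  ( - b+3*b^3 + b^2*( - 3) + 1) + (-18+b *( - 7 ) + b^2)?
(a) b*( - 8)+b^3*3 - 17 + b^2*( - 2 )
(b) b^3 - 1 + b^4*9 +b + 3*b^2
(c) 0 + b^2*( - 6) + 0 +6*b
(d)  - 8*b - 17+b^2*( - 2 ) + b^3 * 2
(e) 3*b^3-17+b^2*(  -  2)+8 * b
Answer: a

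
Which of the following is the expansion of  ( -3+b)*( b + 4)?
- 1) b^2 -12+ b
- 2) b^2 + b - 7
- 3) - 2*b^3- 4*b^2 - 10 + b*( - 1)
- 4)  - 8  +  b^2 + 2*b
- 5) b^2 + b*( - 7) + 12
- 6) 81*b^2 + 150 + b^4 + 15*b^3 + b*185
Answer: 1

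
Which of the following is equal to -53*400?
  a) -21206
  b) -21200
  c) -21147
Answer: b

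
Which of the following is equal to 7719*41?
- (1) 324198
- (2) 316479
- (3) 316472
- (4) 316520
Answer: 2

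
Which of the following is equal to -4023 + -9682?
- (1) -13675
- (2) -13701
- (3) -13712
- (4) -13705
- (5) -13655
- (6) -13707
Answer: 4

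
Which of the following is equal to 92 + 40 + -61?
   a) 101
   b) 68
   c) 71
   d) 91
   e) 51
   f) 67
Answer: c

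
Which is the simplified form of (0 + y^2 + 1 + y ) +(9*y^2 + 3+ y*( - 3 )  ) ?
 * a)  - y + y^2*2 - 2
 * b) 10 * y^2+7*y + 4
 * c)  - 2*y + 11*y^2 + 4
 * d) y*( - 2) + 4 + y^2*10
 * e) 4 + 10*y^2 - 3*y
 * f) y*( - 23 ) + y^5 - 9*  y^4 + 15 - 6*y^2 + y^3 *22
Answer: d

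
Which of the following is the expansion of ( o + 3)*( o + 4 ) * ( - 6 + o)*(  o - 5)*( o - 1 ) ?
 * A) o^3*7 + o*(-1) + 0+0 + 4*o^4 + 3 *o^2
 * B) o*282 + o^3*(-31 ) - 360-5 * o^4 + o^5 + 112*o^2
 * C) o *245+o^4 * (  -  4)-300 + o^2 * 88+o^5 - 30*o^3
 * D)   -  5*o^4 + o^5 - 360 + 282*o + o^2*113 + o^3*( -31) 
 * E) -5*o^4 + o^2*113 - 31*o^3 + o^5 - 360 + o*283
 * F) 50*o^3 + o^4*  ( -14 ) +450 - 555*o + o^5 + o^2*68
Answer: D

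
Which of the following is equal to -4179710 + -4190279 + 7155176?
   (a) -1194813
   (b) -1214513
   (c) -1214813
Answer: c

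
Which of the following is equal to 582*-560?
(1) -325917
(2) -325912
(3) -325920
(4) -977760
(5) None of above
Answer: 3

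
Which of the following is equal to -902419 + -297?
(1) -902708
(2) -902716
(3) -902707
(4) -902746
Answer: 2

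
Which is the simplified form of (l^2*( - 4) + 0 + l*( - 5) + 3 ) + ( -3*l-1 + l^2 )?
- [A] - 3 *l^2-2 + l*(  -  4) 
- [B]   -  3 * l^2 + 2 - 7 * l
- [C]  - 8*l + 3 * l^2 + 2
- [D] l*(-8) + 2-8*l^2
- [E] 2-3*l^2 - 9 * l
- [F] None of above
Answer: F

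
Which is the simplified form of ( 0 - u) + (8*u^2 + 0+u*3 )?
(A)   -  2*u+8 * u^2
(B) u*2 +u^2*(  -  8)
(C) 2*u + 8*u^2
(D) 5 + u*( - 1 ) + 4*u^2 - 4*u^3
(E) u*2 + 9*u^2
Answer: C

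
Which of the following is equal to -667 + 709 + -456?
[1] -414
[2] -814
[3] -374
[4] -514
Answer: 1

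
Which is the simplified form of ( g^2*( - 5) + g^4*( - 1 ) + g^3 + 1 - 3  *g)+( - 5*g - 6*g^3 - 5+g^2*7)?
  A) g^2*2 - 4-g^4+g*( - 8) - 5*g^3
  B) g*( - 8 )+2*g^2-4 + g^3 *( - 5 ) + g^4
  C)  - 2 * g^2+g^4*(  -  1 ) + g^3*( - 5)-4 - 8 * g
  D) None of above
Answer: A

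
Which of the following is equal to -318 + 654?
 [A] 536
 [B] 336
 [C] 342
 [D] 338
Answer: B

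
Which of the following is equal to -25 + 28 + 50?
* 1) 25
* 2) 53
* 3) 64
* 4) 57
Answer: 2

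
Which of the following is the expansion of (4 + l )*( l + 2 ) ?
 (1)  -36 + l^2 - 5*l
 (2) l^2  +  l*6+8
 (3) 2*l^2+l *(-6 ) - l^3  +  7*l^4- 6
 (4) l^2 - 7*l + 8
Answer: 2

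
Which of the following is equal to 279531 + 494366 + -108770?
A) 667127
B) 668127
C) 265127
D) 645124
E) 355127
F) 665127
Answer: F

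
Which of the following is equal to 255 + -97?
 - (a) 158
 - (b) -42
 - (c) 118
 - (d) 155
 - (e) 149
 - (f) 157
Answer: a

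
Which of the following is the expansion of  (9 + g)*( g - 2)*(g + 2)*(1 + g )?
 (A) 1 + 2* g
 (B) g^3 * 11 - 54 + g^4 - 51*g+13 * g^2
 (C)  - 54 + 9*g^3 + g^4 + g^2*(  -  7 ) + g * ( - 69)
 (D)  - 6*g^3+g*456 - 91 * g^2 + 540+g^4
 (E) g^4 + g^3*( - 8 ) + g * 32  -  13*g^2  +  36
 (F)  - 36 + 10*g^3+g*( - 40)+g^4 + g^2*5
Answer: F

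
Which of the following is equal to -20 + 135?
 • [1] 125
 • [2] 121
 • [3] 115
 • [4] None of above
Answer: 3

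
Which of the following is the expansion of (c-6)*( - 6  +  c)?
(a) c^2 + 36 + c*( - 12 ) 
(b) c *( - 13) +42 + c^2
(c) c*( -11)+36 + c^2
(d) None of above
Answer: a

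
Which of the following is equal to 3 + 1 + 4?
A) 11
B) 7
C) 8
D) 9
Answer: C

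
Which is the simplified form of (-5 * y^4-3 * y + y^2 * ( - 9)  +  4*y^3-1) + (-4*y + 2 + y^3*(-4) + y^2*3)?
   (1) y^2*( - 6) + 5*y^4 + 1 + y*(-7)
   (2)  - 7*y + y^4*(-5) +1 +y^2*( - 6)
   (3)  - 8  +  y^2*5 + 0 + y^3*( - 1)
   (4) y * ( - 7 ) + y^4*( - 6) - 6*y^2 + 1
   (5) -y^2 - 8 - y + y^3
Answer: 2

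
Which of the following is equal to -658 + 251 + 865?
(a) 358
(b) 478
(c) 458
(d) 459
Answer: c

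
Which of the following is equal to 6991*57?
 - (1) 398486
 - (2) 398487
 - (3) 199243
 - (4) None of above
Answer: 2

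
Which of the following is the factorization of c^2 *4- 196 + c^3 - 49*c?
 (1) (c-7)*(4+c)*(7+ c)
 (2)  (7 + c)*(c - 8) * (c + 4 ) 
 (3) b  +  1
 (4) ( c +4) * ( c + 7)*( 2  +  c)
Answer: 1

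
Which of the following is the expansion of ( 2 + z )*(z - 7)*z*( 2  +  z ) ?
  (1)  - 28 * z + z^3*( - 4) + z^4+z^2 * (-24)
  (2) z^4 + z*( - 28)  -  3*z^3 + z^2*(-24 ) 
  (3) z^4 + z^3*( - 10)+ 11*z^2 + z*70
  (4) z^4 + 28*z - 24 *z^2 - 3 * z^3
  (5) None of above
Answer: 2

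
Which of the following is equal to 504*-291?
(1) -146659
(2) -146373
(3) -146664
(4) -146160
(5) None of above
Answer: 3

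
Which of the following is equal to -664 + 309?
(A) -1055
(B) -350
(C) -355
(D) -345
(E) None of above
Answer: C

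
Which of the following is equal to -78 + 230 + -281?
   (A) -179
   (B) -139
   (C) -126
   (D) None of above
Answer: D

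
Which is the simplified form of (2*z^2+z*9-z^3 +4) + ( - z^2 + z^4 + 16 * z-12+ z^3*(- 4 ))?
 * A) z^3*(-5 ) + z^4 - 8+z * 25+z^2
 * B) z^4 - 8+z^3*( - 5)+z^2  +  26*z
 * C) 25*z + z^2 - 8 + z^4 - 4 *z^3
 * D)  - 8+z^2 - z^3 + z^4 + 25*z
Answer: A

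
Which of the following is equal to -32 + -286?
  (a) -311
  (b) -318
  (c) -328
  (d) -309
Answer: b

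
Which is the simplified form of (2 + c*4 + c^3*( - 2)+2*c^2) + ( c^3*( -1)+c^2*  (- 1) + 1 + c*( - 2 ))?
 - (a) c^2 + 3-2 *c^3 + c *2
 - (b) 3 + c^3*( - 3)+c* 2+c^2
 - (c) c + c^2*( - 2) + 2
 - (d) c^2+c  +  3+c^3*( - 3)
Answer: b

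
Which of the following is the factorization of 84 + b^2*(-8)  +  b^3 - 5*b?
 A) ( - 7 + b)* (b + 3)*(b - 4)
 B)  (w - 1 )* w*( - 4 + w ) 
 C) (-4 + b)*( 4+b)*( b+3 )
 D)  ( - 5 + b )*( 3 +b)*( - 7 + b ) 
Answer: A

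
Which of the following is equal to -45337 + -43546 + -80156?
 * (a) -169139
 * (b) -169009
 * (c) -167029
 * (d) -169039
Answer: d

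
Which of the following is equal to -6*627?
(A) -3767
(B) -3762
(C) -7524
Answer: B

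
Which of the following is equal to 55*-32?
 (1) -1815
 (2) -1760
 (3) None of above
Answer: 2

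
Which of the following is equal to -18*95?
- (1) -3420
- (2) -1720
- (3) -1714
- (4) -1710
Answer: 4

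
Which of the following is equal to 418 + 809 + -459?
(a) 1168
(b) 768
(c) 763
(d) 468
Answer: b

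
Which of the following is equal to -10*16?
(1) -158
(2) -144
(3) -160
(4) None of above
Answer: 3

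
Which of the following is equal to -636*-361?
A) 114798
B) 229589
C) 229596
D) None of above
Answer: C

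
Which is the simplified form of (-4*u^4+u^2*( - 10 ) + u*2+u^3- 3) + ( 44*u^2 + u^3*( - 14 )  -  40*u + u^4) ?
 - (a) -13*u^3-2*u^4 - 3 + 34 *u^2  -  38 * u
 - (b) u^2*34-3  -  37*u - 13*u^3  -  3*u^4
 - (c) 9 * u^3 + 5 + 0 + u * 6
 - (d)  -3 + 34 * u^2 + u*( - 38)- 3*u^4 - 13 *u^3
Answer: d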